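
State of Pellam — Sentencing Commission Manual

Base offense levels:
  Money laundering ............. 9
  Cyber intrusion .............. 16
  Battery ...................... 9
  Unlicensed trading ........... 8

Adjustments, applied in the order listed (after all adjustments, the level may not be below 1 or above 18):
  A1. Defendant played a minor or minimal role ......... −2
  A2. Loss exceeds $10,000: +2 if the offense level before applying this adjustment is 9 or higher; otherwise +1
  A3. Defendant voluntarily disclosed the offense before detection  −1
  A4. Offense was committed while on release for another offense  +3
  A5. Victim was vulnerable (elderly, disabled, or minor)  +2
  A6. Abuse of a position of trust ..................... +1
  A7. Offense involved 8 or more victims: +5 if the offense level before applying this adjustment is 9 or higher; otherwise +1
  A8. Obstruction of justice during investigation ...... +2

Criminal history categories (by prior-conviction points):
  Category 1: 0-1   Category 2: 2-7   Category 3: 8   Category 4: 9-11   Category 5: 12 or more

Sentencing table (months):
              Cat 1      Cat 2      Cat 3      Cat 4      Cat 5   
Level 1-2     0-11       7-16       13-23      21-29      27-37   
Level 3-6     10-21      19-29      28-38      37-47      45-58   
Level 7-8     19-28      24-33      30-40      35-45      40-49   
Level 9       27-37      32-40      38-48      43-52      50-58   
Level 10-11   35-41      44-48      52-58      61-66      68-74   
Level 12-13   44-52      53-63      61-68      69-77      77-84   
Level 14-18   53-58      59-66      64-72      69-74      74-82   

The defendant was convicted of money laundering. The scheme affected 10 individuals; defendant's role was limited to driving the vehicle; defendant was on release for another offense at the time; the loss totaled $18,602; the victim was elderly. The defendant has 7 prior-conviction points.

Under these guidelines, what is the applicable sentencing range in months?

59-66 months

Base offense level for money laundering: 9.
A1 applies: 9 − 2 = 7.
A2 applies (level before this adjustment is 7 < 9, so +1): 7 + 1 = 8.
A4 applies: 8 + 3 = 11.
A5 applies: 11 + 2 = 13.
A7 applies (level before this adjustment is 13 ≥ 9, so +5): 13 + 5 = 18.
Final offense level: 18.
Criminal history: 7 prior points → Category 2 (2-7).
Level 18 falls in the 14-18 band.
Grid: Level 14-18 × Category 2 = 59-66 months.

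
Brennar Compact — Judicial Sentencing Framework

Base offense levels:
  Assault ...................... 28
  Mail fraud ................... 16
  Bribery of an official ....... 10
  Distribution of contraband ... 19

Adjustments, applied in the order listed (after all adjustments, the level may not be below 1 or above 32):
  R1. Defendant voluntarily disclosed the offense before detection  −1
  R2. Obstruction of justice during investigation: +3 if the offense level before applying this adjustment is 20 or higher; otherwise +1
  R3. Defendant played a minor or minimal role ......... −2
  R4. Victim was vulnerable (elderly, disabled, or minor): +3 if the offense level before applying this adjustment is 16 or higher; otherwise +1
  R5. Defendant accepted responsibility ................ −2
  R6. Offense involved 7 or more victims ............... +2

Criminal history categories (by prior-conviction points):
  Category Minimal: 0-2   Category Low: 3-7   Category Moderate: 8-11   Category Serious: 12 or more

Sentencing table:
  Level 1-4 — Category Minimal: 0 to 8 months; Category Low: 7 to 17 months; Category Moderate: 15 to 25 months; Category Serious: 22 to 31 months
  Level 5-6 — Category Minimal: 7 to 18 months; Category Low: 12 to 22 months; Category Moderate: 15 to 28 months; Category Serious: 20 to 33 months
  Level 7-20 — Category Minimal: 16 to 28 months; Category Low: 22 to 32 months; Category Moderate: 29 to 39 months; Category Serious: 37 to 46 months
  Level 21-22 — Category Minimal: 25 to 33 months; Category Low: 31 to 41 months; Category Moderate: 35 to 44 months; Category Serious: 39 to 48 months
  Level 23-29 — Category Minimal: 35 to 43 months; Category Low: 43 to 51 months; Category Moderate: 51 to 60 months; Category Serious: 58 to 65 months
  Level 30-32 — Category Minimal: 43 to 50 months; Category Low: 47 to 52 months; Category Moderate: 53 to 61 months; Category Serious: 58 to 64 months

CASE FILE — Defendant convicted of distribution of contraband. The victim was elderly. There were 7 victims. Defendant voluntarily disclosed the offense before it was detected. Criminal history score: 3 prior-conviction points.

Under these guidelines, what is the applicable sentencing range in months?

43-51 months

Base offense level for distribution of contraband: 19.
R1 applies: 19 − 1 = 18.
R2 does not apply.
R4 applies (level before this adjustment is 18 ≥ 16, so +3): 18 + 3 = 21.
R6 applies: 21 + 2 = 23.
Final offense level: 23.
Criminal history: 3 prior points → Category Low (3-7).
Level 23 falls in the 23-29 band.
Grid: Level 23-29 × Category Low = 43-51 months.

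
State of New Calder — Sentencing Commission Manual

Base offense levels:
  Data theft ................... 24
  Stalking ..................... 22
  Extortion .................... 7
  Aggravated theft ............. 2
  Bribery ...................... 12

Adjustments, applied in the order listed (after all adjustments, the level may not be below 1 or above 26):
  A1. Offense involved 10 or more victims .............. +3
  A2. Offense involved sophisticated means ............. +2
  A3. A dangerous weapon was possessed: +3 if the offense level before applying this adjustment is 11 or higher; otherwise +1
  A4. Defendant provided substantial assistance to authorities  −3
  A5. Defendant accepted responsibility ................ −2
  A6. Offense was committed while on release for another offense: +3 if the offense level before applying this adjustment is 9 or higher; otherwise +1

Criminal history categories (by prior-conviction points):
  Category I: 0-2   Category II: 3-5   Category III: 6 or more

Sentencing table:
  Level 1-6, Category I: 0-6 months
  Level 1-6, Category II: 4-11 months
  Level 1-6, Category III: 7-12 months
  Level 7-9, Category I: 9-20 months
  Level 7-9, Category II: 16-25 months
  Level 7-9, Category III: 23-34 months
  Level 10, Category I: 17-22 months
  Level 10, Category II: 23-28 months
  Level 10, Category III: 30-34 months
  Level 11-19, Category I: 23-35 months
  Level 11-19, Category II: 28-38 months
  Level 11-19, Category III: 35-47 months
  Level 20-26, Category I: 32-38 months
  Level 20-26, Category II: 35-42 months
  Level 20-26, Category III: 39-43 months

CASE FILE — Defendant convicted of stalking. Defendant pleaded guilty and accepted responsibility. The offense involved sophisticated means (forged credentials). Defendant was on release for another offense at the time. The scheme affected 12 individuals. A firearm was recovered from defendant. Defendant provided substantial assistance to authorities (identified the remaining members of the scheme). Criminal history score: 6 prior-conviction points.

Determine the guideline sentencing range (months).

Base offense level for stalking: 22.
A1 applies: 22 + 3 = 25.
A2 applies: 25 + 2 = 27.
A3 applies (level before this adjustment is 27 ≥ 11, so +3): 27 + 3 = 30.
A4 applies: 30 − 3 = 27.
A5 applies: 27 − 2 = 25.
A6 applies (level before this adjustment is 25 ≥ 9, so +3): 25 + 3 = 28.
Level 28 exceeds the maximum of 26; capped at 26.
Final offense level: 26.
Criminal history: 6 prior points → Category III (6+).
Level 26 falls in the 20-26 band.
Grid: Level 20-26 × Category III = 39-43 months.

39-43 months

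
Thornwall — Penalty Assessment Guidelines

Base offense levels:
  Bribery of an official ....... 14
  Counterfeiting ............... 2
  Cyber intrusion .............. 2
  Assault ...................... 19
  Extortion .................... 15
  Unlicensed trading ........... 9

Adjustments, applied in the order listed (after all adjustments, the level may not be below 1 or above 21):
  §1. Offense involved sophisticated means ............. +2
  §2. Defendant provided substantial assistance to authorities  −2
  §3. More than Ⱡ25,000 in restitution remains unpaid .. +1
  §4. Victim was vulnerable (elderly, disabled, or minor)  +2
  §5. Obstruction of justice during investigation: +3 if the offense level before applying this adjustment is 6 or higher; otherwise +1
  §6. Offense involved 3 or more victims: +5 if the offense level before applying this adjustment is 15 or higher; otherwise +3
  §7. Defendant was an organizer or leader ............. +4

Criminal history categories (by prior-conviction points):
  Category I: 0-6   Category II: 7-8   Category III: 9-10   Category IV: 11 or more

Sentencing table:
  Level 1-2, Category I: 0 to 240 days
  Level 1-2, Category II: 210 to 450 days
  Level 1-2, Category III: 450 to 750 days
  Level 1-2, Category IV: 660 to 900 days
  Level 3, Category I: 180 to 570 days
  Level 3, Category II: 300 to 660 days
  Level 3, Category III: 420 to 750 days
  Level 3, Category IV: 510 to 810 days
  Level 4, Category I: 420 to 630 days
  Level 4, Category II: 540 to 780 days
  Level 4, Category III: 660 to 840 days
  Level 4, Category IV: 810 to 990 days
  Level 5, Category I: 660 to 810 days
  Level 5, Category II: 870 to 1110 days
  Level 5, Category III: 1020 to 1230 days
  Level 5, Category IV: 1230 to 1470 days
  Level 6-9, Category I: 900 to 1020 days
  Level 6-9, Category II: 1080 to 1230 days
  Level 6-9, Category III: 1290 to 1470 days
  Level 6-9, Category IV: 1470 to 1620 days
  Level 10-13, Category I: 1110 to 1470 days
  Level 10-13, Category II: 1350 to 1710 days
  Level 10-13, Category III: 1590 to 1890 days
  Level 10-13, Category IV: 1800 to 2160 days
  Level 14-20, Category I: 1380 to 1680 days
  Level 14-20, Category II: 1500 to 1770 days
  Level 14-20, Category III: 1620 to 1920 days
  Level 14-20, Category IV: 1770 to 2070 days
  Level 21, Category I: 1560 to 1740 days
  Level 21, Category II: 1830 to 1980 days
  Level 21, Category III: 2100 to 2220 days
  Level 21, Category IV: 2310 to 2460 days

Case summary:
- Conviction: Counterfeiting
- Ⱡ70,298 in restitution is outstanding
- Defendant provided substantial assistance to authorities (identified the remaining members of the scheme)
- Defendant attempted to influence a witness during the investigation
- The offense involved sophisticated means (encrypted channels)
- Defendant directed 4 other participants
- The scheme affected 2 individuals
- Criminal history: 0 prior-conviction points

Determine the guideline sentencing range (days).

900-1020 days

Base offense level for counterfeiting: 2.
§1 applies: 2 + 2 = 4.
§2 applies: 4 − 2 = 2.
§3 applies: 2 + 1 = 3.
§5 applies (level before this adjustment is 3 < 6, so +1): 3 + 1 = 4.
§6 does not apply.
§7 applies: 4 + 4 = 8.
Final offense level: 8.
Criminal history: 0 prior points → Category I (0-6).
Level 8 falls in the 6-9 band.
Grid: Level 6-9 × Category I = 900-1020 days.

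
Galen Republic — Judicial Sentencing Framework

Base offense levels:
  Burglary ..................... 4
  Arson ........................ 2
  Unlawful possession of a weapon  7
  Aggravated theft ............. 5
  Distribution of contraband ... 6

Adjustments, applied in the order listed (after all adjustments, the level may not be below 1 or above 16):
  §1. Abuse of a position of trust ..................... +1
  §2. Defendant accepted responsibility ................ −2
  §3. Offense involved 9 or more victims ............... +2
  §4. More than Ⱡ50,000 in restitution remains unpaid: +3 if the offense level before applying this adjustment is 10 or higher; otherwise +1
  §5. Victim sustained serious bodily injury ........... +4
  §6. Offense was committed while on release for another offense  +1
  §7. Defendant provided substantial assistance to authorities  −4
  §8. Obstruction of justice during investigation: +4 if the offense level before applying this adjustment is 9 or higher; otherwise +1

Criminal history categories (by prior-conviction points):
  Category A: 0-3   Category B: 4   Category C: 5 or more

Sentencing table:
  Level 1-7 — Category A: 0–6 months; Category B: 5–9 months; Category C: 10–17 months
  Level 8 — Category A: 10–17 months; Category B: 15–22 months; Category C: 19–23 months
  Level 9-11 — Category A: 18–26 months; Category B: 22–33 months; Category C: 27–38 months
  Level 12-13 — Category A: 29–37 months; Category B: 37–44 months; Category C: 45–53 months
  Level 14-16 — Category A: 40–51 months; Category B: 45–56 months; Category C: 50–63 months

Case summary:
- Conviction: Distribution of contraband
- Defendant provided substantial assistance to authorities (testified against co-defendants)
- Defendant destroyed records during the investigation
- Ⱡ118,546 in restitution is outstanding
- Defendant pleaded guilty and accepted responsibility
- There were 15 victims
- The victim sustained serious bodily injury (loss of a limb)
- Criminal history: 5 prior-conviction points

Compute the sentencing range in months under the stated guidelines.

Base offense level for distribution of contraband: 6.
§1 does not apply.
§2 applies: 6 − 2 = 4.
§3 applies: 4 + 2 = 6.
§4 applies (level before this adjustment is 6 < 10, so +1): 6 + 1 = 7.
§5 applies: 7 + 4 = 11.
§6 does not apply.
§7 applies: 11 − 4 = 7.
§8 applies (level before this adjustment is 7 < 9, so +1): 7 + 1 = 8.
Final offense level: 8.
Criminal history: 5 prior points → Category C (5+).
Level 8 falls in the 8 band.
Grid: Level 8 × Category C = 19-23 months.

19-23 months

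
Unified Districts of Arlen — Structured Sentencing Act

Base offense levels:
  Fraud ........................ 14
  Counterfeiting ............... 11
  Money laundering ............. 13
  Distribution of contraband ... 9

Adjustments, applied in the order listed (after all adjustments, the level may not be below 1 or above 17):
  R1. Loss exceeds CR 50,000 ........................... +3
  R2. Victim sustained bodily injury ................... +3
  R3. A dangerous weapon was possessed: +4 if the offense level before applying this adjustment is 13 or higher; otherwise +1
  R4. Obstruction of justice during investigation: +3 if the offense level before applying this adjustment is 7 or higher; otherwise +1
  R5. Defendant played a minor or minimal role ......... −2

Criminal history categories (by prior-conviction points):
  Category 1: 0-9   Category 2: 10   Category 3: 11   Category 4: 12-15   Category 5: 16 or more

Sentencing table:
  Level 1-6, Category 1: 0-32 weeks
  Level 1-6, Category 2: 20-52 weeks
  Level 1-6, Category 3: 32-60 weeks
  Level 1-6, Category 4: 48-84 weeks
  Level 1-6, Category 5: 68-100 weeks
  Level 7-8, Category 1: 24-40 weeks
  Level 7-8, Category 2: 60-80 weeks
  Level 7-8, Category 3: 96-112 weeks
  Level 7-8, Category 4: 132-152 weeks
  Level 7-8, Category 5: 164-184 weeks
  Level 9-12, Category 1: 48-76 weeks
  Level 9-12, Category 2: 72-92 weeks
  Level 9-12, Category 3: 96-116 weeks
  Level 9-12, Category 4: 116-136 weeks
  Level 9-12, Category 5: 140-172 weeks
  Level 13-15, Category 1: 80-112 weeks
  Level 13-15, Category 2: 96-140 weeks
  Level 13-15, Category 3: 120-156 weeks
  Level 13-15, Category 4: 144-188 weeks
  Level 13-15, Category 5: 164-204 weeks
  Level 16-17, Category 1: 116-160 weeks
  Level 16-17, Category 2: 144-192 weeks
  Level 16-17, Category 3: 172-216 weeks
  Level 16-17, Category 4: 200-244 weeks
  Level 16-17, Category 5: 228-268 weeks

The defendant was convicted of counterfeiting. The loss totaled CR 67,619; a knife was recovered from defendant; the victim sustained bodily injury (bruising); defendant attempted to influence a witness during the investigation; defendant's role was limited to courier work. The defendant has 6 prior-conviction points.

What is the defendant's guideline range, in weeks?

Base offense level for counterfeiting: 11.
R1 applies: 11 + 3 = 14.
R2 applies: 14 + 3 = 17.
R3 applies (level before this adjustment is 17 ≥ 13, so +4): 17 + 4 = 21.
R4 applies (level before this adjustment is 21 ≥ 7, so +3): 21 + 3 = 24.
R5 applies: 24 − 2 = 22.
Level 22 exceeds the maximum of 17; capped at 17.
Final offense level: 17.
Criminal history: 6 prior points → Category 1 (0-9).
Level 17 falls in the 16-17 band.
Grid: Level 16-17 × Category 1 = 116-160 weeks.

116-160 weeks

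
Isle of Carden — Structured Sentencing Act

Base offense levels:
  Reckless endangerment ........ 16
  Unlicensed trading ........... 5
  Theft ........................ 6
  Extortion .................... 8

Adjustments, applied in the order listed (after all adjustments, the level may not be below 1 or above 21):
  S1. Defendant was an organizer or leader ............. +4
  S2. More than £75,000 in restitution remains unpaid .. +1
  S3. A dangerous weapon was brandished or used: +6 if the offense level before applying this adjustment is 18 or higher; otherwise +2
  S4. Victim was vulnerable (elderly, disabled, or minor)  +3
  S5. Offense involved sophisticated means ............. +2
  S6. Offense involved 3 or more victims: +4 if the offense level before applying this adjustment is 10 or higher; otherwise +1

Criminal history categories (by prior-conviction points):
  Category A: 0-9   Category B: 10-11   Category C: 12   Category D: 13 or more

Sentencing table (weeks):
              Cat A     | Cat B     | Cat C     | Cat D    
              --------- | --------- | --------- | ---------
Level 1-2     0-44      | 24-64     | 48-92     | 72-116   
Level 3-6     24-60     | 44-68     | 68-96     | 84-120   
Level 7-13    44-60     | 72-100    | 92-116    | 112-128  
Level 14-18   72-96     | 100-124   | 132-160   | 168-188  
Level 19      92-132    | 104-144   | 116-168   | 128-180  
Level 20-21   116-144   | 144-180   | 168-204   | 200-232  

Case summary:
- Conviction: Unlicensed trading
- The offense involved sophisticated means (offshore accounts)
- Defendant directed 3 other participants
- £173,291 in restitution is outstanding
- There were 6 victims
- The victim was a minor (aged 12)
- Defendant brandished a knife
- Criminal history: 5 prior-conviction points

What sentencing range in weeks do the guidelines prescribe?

116-144 weeks

Base offense level for unlicensed trading: 5.
S1 applies: 5 + 4 = 9.
S2 applies: 9 + 1 = 10.
S3 applies (level before this adjustment is 10 < 18, so +2): 10 + 2 = 12.
S4 applies: 12 + 3 = 15.
S5 applies: 15 + 2 = 17.
S6 applies (level before this adjustment is 17 ≥ 10, so +4): 17 + 4 = 21.
Final offense level: 21.
Criminal history: 5 prior points → Category A (0-9).
Level 21 falls in the 20-21 band.
Grid: Level 20-21 × Category A = 116-144 weeks.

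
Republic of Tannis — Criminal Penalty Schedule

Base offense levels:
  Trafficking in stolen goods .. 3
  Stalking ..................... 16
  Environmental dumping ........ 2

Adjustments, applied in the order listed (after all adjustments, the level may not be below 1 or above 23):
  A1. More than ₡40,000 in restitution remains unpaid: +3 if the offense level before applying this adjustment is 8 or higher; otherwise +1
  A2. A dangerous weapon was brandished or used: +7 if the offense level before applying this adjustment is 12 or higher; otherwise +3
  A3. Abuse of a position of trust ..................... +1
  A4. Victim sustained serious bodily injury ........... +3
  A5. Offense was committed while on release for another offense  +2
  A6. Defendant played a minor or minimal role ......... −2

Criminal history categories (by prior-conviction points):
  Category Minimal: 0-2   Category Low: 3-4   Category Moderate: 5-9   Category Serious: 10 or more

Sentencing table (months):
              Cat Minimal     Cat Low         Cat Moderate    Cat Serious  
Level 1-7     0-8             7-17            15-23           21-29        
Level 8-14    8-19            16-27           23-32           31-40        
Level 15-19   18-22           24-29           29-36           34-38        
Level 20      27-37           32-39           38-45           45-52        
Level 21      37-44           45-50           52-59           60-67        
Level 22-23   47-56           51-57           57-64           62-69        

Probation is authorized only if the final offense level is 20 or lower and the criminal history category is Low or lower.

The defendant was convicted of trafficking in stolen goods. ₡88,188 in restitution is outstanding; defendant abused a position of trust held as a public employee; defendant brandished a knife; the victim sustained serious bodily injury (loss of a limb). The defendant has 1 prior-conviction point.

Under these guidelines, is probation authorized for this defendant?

Yes

Base offense level for trafficking in stolen goods: 3.
A1 applies (level before this adjustment is 3 < 8, so +1): 3 + 1 = 4.
A2 applies (level before this adjustment is 4 < 12, so +3): 4 + 3 = 7.
A3 applies: 7 + 1 = 8.
A4 applies: 8 + 3 = 11.
Final offense level: 11.
Criminal history: 1 prior point → Category Minimal (0-2).
Level 11 falls in the 8-14 band.
Grid: Level 8-14 × Category Minimal = 8-19 months.
Probation check: level 11 ≤ 20 and category Minimal ≤ Low → eligible.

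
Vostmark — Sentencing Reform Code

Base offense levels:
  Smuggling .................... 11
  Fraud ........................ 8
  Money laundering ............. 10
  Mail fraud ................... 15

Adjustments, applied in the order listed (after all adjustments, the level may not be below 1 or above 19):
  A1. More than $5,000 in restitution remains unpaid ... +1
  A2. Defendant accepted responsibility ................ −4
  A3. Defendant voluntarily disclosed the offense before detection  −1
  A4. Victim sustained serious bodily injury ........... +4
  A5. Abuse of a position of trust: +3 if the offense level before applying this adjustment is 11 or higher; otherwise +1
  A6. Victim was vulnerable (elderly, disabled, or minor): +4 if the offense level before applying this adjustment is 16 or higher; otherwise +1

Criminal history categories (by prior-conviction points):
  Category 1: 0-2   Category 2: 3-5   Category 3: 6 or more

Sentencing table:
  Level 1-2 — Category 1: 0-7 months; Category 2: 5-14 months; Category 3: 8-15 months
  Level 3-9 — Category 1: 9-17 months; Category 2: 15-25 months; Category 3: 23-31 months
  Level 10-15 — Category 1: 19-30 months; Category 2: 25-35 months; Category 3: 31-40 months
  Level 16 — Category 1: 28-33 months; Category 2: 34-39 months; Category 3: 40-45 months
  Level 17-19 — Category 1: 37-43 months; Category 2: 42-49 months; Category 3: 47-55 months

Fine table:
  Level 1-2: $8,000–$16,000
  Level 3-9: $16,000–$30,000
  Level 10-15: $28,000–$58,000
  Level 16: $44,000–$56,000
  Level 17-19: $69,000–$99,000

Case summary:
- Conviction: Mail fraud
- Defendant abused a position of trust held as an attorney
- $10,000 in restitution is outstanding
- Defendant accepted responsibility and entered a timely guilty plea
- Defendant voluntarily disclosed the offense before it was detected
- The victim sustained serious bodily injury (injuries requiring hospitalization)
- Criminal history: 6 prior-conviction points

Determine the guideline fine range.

$69,000–$99,000

Base offense level for mail fraud: 15.
A1 applies: 15 + 1 = 16.
A2 applies: 16 − 4 = 12.
A3 applies: 12 − 1 = 11.
A4 applies: 11 + 4 = 15.
A5 applies (level before this adjustment is 15 ≥ 11, so +3): 15 + 3 = 18.
Final offense level: 18.
Level 18 falls in the 17-19 band.
Fine table: Level 17-19 → $69,000–$99,000.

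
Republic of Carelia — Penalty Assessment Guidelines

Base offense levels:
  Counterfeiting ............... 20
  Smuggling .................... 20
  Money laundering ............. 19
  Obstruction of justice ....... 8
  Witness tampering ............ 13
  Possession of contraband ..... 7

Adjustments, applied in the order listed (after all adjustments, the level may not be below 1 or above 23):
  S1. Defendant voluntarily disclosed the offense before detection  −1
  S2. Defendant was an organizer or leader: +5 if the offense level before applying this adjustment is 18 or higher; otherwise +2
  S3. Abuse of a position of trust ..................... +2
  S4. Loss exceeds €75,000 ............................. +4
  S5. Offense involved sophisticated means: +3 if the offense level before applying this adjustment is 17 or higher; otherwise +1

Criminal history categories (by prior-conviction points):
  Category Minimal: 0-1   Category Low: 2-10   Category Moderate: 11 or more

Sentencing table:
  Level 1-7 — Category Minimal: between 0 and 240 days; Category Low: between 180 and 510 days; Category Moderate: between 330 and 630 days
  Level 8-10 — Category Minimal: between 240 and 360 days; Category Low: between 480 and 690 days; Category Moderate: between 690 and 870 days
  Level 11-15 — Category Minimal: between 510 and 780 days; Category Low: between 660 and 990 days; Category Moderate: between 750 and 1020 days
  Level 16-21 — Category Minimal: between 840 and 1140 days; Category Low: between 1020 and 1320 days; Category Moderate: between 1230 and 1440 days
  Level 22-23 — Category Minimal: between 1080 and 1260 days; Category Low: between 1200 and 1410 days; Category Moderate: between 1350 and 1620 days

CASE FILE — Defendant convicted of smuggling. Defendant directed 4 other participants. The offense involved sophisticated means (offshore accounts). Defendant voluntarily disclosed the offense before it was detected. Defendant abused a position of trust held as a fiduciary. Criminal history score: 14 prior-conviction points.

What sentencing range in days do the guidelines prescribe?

Base offense level for smuggling: 20.
S1 applies: 20 − 1 = 19.
S2 applies (level before this adjustment is 19 ≥ 18, so +5): 19 + 5 = 24.
S3 applies: 24 + 2 = 26.
S5 applies (level before this adjustment is 26 ≥ 17, so +3): 26 + 3 = 29.
Level 29 exceeds the maximum of 23; capped at 23.
Final offense level: 23.
Criminal history: 14 prior points → Category Moderate (11+).
Level 23 falls in the 22-23 band.
Grid: Level 22-23 × Category Moderate = 1350-1620 days.

1350-1620 days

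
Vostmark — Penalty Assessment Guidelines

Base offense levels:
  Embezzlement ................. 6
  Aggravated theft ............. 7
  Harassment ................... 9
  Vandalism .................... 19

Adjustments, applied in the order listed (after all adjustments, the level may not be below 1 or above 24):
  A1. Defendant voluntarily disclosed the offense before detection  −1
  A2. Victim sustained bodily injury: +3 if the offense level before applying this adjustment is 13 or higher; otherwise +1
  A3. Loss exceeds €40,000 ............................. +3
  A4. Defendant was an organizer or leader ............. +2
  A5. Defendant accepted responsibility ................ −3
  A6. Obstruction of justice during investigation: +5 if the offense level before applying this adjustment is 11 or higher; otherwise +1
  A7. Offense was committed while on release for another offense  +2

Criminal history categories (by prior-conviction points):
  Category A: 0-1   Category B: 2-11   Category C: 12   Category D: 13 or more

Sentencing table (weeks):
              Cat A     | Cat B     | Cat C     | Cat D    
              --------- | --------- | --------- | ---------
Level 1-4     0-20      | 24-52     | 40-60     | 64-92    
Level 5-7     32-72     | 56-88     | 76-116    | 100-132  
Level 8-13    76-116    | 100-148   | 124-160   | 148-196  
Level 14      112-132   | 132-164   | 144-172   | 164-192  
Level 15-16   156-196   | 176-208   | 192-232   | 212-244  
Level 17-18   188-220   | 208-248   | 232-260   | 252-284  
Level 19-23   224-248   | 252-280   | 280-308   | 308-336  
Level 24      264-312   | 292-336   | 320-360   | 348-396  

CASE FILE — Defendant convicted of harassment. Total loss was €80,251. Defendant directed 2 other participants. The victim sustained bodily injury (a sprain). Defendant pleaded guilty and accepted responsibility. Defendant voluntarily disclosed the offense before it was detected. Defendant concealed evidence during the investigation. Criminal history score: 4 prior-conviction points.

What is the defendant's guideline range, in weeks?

176-208 weeks

Base offense level for harassment: 9.
A1 applies: 9 − 1 = 8.
A2 applies (level before this adjustment is 8 < 13, so +1): 8 + 1 = 9.
A3 applies: 9 + 3 = 12.
A4 applies: 12 + 2 = 14.
A5 applies: 14 − 3 = 11.
A6 applies (level before this adjustment is 11 ≥ 11, so +5): 11 + 5 = 16.
A7 does not apply.
Final offense level: 16.
Criminal history: 4 prior points → Category B (2-11).
Level 16 falls in the 15-16 band.
Grid: Level 15-16 × Category B = 176-208 weeks.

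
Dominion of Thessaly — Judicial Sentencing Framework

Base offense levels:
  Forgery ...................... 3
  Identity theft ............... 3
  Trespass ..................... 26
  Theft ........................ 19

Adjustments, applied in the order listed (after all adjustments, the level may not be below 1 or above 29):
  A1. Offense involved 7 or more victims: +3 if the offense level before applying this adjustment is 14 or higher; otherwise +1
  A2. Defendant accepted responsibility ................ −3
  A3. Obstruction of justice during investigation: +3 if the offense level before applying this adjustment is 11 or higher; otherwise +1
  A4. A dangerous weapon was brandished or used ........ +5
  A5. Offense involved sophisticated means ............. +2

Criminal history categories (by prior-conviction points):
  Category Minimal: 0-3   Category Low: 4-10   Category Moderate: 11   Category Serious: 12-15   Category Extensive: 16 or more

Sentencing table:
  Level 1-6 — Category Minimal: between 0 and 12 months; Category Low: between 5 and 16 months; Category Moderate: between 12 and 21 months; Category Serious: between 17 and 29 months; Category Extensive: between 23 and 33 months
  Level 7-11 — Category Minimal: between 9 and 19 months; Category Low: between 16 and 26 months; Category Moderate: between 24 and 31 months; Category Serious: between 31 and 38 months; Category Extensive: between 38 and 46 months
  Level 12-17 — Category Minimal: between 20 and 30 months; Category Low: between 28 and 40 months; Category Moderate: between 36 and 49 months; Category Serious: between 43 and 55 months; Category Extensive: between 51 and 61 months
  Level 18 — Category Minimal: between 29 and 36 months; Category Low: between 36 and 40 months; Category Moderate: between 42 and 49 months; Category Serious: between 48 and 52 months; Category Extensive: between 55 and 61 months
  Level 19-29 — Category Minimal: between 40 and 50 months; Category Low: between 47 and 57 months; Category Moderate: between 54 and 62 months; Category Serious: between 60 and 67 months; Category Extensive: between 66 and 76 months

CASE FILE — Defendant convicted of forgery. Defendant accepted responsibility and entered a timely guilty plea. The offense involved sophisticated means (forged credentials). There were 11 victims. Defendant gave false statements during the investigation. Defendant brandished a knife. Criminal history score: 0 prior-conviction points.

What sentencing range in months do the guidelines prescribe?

9-19 months

Base offense level for forgery: 3.
A1 applies (level before this adjustment is 3 < 14, so +1): 3 + 1 = 4.
A2 applies: 4 − 3 = 1.
A3 applies (level before this adjustment is 1 < 11, so +1): 1 + 1 = 2.
A4 applies: 2 + 5 = 7.
A5 applies: 7 + 2 = 9.
Final offense level: 9.
Criminal history: 0 prior points → Category Minimal (0-3).
Level 9 falls in the 7-11 band.
Grid: Level 7-11 × Category Minimal = 9-19 months.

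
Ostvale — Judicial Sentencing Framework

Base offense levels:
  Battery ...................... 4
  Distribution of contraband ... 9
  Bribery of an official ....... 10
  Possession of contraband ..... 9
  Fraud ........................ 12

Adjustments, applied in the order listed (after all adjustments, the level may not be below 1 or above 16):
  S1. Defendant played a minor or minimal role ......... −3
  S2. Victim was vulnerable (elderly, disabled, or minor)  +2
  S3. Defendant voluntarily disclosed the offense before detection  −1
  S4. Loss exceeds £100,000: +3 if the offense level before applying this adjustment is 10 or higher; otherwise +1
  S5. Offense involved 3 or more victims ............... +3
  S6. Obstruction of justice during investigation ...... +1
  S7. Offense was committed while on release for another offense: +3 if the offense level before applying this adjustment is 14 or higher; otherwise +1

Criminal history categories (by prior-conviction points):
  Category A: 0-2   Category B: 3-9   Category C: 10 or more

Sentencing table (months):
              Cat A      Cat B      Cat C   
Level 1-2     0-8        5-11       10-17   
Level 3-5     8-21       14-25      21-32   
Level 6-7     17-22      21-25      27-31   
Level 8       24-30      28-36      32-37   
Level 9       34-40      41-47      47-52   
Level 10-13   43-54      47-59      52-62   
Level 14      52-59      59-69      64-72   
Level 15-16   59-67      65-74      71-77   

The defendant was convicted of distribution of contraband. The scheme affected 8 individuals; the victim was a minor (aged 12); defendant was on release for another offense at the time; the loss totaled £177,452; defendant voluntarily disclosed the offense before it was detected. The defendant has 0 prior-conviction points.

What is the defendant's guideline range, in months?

Base offense level for distribution of contraband: 9.
S1 does not apply.
S2 applies: 9 + 2 = 11.
S3 applies: 11 − 1 = 10.
S4 applies (level before this adjustment is 10 ≥ 10, so +3): 10 + 3 = 13.
S5 applies: 13 + 3 = 16.
S7 applies (level before this adjustment is 16 ≥ 14, so +3): 16 + 3 = 19.
Level 19 exceeds the maximum of 16; capped at 16.
Final offense level: 16.
Criminal history: 0 prior points → Category A (0-2).
Level 16 falls in the 15-16 band.
Grid: Level 15-16 × Category A = 59-67 months.

59-67 months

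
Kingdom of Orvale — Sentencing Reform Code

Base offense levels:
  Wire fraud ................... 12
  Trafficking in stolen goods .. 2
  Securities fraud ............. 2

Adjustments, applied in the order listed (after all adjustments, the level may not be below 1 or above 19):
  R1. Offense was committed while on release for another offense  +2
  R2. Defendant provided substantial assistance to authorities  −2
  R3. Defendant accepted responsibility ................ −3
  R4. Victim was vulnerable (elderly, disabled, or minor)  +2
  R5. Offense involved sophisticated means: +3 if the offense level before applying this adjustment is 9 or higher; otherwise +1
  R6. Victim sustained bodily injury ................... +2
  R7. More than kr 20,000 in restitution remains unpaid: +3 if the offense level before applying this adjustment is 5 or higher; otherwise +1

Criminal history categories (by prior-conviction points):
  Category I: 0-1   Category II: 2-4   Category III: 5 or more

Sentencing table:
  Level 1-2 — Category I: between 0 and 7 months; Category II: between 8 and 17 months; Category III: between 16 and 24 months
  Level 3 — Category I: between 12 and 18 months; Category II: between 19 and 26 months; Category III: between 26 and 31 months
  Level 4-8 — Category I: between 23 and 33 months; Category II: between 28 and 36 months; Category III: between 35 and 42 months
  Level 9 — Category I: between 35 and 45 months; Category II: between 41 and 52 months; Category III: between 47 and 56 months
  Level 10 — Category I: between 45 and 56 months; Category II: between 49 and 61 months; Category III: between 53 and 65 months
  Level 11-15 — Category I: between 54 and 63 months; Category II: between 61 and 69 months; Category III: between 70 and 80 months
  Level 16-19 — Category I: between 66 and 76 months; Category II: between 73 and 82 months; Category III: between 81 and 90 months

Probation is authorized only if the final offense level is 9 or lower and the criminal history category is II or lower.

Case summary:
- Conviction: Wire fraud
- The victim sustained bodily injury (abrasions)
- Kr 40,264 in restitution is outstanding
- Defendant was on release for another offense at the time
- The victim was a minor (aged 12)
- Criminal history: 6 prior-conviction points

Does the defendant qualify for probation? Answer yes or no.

Base offense level for wire fraud: 12.
R1 applies: 12 + 2 = 14.
R2 does not apply.
R3 does not apply.
R4 applies: 14 + 2 = 16.
R5 does not apply.
R6 applies: 16 + 2 = 18.
R7 applies (level before this adjustment is 18 ≥ 5, so +3): 18 + 3 = 21.
Level 21 exceeds the maximum of 19; capped at 19.
Final offense level: 19.
Criminal history: 6 prior points → Category III (5+).
Level 19 falls in the 16-19 band.
Grid: Level 16-19 × Category III = 81-90 months.
Probation check: level 19 > 9 and category III > II → not eligible.

No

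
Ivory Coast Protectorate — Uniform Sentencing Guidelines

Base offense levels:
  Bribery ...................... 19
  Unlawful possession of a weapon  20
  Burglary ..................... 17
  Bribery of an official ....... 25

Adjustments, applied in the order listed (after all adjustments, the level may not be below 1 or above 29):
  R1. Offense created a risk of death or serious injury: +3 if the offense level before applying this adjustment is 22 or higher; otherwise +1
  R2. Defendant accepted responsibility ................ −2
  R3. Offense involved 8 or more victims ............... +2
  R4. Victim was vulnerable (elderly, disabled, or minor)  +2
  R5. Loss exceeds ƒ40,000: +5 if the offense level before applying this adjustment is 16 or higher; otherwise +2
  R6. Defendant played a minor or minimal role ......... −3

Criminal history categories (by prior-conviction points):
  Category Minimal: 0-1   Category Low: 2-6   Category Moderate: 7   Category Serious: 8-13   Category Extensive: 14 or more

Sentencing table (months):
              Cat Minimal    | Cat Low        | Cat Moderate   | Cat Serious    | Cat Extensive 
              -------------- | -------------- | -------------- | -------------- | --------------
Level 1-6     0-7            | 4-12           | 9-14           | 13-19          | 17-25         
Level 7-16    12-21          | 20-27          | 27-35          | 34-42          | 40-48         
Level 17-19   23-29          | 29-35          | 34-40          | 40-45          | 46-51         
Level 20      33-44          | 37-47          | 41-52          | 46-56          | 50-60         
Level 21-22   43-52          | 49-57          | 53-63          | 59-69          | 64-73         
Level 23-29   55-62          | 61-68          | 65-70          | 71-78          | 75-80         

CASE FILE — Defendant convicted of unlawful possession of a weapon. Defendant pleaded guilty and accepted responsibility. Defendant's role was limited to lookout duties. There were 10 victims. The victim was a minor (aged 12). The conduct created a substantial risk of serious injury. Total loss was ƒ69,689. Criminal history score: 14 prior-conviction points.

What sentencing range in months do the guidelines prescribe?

75-80 months

Base offense level for unlawful possession of a weapon: 20.
R1 applies (level before this adjustment is 20 < 22, so +1): 20 + 1 = 21.
R2 applies: 21 − 2 = 19.
R3 applies: 19 + 2 = 21.
R4 applies: 21 + 2 = 23.
R5 applies (level before this adjustment is 23 ≥ 16, so +5): 23 + 5 = 28.
R6 applies: 28 − 3 = 25.
Final offense level: 25.
Criminal history: 14 prior points → Category Extensive (14+).
Level 25 falls in the 23-29 band.
Grid: Level 23-29 × Category Extensive = 75-80 months.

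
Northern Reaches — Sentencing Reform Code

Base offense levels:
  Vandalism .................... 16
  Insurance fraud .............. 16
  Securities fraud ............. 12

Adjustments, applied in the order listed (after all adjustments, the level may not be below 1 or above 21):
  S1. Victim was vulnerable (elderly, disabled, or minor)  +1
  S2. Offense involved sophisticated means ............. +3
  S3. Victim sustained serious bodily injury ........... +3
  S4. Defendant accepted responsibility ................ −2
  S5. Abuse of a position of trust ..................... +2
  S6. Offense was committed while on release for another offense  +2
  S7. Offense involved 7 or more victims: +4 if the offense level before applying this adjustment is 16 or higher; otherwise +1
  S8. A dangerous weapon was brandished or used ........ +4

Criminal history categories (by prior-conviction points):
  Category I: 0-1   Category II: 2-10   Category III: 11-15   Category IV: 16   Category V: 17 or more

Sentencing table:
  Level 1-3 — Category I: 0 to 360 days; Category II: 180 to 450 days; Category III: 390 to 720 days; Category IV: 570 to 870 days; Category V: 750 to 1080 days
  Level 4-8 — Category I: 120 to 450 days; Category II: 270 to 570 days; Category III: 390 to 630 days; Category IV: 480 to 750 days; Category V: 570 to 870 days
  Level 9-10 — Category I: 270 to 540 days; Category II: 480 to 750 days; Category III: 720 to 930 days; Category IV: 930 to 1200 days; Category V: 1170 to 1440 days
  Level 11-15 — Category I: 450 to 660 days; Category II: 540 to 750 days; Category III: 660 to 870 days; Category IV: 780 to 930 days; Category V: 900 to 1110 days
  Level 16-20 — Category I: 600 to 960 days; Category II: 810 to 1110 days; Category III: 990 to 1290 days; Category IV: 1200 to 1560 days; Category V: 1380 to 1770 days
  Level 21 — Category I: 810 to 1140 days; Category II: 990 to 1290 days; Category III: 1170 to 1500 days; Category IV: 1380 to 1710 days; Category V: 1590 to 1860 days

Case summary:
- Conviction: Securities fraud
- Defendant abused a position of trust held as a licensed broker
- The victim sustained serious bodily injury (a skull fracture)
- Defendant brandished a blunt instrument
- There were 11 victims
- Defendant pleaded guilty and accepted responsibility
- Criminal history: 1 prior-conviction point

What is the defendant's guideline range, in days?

600-960 days

Base offense level for securities fraud: 12.
S1 does not apply.
S2 does not apply.
S3 applies: 12 + 3 = 15.
S4 applies: 15 − 2 = 13.
S5 applies: 13 + 2 = 15.
S7 applies (level before this adjustment is 15 < 16, so +1): 15 + 1 = 16.
S8 applies: 16 + 4 = 20.
Final offense level: 20.
Criminal history: 1 prior point → Category I (0-1).
Level 20 falls in the 16-20 band.
Grid: Level 16-20 × Category I = 600-960 days.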